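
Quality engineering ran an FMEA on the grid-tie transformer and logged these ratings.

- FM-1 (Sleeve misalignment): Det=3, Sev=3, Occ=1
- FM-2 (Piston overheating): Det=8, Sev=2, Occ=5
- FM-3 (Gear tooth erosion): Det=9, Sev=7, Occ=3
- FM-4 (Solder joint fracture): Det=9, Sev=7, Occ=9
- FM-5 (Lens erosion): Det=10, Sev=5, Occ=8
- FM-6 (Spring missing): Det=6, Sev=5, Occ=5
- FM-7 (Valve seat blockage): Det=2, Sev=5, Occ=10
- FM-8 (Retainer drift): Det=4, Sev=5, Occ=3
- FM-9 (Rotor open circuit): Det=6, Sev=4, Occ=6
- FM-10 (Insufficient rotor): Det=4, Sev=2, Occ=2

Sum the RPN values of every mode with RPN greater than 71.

1630

RPN = Severity × Occurrence × Detection:
  FM-1: 3 × 1 × 3 = 9
  FM-2: 2 × 5 × 8 = 80
  FM-3: 7 × 3 × 9 = 189
  FM-4: 7 × 9 × 9 = 567
  FM-5: 5 × 8 × 10 = 400
  FM-6: 5 × 5 × 6 = 150
  FM-7: 5 × 10 × 2 = 100
  FM-8: 5 × 3 × 4 = 60
  FM-9: 4 × 6 × 6 = 144
  FM-10: 2 × 2 × 4 = 16
RPN > 71: FM-2 (80), FM-3 (189), FM-4 (567), FM-5 (400), FM-6 (150), FM-7 (100), FM-9 (144).
Sum: 80 + 189 + 567 + 400 + 150 + 100 + 144 = 1630.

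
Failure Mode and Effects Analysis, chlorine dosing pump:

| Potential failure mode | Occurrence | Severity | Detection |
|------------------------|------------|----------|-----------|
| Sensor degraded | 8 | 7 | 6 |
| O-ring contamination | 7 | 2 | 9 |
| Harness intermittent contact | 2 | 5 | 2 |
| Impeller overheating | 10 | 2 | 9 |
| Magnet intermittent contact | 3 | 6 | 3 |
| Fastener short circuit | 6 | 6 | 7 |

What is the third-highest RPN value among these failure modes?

180

RPN = Severity × Occurrence × Detection:
  Sensor degraded: 7 × 8 × 6 = 336
  O-ring contamination: 2 × 7 × 9 = 126
  Harness intermittent contact: 5 × 2 × 2 = 20
  Impeller overheating: 2 × 10 × 9 = 180
  Magnet intermittent contact: 6 × 3 × 3 = 54
  Fastener short circuit: 6 × 6 × 7 = 252
Sorted descending: 336, 252, 180, 126, 54, 20.
The third-highest RPN is 180 (Impeller overheating).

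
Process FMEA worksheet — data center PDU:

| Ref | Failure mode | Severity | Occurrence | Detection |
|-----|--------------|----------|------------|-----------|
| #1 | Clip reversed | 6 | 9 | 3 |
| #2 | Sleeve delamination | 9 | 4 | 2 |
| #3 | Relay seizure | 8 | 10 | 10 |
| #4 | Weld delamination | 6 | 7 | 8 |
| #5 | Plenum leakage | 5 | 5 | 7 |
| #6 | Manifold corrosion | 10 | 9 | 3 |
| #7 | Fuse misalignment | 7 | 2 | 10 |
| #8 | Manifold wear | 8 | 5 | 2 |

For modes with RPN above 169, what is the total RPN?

RPN = Severity × Occurrence × Detection:
  #1: 6 × 9 × 3 = 162
  #2: 9 × 4 × 2 = 72
  #3: 8 × 10 × 10 = 800
  #4: 6 × 7 × 8 = 336
  #5: 5 × 5 × 7 = 175
  #6: 10 × 9 × 3 = 270
  #7: 7 × 2 × 10 = 140
  #8: 8 × 5 × 2 = 80
RPN > 169: #3 (800), #4 (336), #5 (175), #6 (270).
Sum: 800 + 336 + 175 + 270 = 1581.

1581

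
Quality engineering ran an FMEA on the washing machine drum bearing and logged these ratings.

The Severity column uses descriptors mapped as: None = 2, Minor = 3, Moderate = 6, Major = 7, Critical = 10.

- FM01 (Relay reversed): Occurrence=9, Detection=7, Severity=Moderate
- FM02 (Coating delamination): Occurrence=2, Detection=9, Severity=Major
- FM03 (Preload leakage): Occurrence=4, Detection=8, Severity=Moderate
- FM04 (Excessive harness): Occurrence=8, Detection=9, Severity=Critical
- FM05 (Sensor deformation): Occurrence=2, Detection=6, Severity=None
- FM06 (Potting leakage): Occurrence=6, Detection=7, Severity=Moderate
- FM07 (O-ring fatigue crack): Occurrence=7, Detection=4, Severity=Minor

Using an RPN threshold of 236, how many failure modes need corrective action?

3

RPN = Severity × Occurrence × Detection:
  FM01: 6 × 9 × 7 = 378
  FM02: 7 × 2 × 9 = 126
  FM03: 6 × 4 × 8 = 192
  FM04: 10 × 8 × 9 = 720
  FM05: 2 × 2 × 6 = 24
  FM06: 6 × 6 × 7 = 252
  FM07: 3 × 7 × 4 = 84
Modes with RPN ≥ 236: FM01 (378), FM04 (720), FM06 (252) → 3.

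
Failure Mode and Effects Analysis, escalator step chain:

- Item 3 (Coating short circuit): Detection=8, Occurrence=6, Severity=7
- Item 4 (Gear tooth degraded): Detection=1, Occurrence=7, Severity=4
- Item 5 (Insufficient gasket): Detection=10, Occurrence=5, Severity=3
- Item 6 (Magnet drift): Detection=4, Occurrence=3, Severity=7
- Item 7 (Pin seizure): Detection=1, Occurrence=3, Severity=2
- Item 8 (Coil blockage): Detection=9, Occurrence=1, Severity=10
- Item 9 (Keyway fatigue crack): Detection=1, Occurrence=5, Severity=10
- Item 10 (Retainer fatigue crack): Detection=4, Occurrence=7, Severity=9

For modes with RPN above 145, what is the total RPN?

RPN = Severity × Occurrence × Detection:
  Item 3: 7 × 6 × 8 = 336
  Item 4: 4 × 7 × 1 = 28
  Item 5: 3 × 5 × 10 = 150
  Item 6: 7 × 3 × 4 = 84
  Item 7: 2 × 3 × 1 = 6
  Item 8: 10 × 1 × 9 = 90
  Item 9: 10 × 5 × 1 = 50
  Item 10: 9 × 7 × 4 = 252
RPN > 145: Item 3 (336), Item 5 (150), Item 10 (252).
Sum: 336 + 150 + 252 = 738.

738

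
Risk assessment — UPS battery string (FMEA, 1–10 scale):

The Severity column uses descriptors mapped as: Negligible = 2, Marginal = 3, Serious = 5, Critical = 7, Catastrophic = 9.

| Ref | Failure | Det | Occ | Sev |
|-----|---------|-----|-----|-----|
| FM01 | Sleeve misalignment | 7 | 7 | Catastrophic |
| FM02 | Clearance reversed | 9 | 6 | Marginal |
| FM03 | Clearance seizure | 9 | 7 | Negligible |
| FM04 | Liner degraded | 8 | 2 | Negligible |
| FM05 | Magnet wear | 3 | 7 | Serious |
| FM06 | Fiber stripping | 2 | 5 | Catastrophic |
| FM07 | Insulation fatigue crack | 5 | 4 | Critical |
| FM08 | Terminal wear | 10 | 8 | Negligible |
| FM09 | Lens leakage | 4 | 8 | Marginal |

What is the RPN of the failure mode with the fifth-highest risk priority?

126

RPN = Severity × Occurrence × Detection:
  FM01: 9 × 7 × 7 = 441
  FM02: 3 × 6 × 9 = 162
  FM03: 2 × 7 × 9 = 126
  FM04: 2 × 2 × 8 = 32
  FM05: 5 × 7 × 3 = 105
  FM06: 9 × 5 × 2 = 90
  FM07: 7 × 4 × 5 = 140
  FM08: 2 × 8 × 10 = 160
  FM09: 3 × 8 × 4 = 96
Sorted descending: 441, 162, 160, 140, 126, 105, 96, 90, 32.
The fifth-highest RPN is 126 (FM03).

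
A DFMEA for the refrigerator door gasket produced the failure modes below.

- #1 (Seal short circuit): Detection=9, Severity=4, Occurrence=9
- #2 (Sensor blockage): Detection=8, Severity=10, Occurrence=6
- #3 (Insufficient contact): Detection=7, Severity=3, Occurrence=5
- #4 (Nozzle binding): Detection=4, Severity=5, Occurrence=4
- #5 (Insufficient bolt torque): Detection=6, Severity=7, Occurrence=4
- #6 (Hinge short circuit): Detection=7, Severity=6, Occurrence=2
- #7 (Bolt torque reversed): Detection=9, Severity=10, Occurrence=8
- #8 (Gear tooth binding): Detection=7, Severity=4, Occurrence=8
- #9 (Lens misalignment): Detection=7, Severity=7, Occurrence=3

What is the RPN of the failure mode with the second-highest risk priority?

RPN = Severity × Occurrence × Detection:
  #1: 4 × 9 × 9 = 324
  #2: 10 × 6 × 8 = 480
  #3: 3 × 5 × 7 = 105
  #4: 5 × 4 × 4 = 80
  #5: 7 × 4 × 6 = 168
  #6: 6 × 2 × 7 = 84
  #7: 10 × 8 × 9 = 720
  #8: 4 × 8 × 7 = 224
  #9: 7 × 3 × 7 = 147
Sorted descending: 720, 480, 324, 224, 168, 147, 105, 84, 80.
The second-highest RPN is 480 (#2).

480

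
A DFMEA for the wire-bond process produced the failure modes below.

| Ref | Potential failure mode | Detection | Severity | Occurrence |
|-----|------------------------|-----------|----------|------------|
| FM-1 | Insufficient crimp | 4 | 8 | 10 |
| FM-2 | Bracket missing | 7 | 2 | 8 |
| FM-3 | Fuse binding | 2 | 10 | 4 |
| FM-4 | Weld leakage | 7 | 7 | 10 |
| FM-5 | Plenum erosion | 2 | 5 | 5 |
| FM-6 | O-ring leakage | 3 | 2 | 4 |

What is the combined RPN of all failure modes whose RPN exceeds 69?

1002

RPN = Severity × Occurrence × Detection:
  FM-1: 8 × 10 × 4 = 320
  FM-2: 2 × 8 × 7 = 112
  FM-3: 10 × 4 × 2 = 80
  FM-4: 7 × 10 × 7 = 490
  FM-5: 5 × 5 × 2 = 50
  FM-6: 2 × 4 × 3 = 24
RPN > 69: FM-1 (320), FM-2 (112), FM-3 (80), FM-4 (490).
Sum: 320 + 112 + 80 + 490 = 1002.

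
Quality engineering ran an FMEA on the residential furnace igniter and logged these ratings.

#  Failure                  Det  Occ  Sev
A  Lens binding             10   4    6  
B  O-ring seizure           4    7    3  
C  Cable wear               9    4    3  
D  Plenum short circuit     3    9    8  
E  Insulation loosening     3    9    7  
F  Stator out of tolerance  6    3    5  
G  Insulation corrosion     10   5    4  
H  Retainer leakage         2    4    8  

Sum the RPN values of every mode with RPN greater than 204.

RPN = Severity × Occurrence × Detection:
  A: 6 × 4 × 10 = 240
  B: 3 × 7 × 4 = 84
  C: 3 × 4 × 9 = 108
  D: 8 × 9 × 3 = 216
  E: 7 × 9 × 3 = 189
  F: 5 × 3 × 6 = 90
  G: 4 × 5 × 10 = 200
  H: 8 × 4 × 2 = 64
RPN > 204: A (240), D (216).
Sum: 240 + 216 = 456.

456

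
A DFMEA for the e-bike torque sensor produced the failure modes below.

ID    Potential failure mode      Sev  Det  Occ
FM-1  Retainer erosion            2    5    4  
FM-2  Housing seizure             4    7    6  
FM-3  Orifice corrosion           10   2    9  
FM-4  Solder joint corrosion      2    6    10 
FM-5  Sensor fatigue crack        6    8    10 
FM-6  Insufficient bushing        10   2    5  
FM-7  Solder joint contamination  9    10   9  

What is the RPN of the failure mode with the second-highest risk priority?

RPN = Severity × Occurrence × Detection:
  FM-1: 2 × 4 × 5 = 40
  FM-2: 4 × 6 × 7 = 168
  FM-3: 10 × 9 × 2 = 180
  FM-4: 2 × 10 × 6 = 120
  FM-5: 6 × 10 × 8 = 480
  FM-6: 10 × 5 × 2 = 100
  FM-7: 9 × 9 × 10 = 810
Sorted descending: 810, 480, 180, 168, 120, 100, 40.
The second-highest RPN is 480 (FM-5).

480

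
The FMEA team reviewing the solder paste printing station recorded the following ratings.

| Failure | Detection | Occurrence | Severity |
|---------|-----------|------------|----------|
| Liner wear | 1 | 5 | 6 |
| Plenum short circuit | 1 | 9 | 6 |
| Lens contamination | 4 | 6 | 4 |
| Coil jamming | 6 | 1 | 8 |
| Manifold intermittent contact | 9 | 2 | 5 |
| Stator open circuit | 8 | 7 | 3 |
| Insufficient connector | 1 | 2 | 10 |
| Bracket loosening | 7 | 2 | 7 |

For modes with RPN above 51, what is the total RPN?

RPN = Severity × Occurrence × Detection:
  Liner wear: 6 × 5 × 1 = 30
  Plenum short circuit: 6 × 9 × 1 = 54
  Lens contamination: 4 × 6 × 4 = 96
  Coil jamming: 8 × 1 × 6 = 48
  Manifold intermittent contact: 5 × 2 × 9 = 90
  Stator open circuit: 3 × 7 × 8 = 168
  Insufficient connector: 10 × 2 × 1 = 20
  Bracket loosening: 7 × 2 × 7 = 98
RPN > 51: Plenum short circuit (54), Lens contamination (96), Manifold intermittent contact (90), Stator open circuit (168), Bracket loosening (98).
Sum: 54 + 96 + 90 + 168 + 98 = 506.

506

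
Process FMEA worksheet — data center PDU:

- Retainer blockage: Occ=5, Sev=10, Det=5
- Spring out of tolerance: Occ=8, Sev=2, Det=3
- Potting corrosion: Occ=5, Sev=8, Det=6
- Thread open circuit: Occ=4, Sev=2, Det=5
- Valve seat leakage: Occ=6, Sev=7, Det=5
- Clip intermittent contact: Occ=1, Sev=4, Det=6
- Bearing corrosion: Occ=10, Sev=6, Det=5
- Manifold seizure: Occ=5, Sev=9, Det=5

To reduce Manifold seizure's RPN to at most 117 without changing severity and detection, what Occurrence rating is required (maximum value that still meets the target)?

Manifold seizure: S=9, O=5, D=5 → current RPN = 225.
Fixed product = 45. Need 45 × O ≤ 117, so O ≤ 117/45 = 2.60.
Maximum integer Occurrence rating = 2 (gives RPN 90; O=3 would give 135 > 117).

2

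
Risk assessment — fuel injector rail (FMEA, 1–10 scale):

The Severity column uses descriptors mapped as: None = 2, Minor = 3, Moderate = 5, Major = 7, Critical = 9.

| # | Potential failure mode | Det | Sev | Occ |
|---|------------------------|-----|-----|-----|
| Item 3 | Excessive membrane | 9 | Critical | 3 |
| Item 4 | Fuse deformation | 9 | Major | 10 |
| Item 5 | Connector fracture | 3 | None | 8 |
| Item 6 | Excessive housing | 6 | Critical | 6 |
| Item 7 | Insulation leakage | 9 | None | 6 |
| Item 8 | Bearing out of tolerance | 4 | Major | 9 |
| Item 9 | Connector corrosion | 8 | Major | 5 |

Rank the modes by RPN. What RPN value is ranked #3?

RPN = Severity × Occurrence × Detection:
  Item 3: 9 × 3 × 9 = 243
  Item 4: 7 × 10 × 9 = 630
  Item 5: 2 × 8 × 3 = 48
  Item 6: 9 × 6 × 6 = 324
  Item 7: 2 × 6 × 9 = 108
  Item 8: 7 × 9 × 4 = 252
  Item 9: 7 × 5 × 8 = 280
Sorted descending: 630, 324, 280, 252, 243, 108, 48.
The third-highest RPN is 280 (Item 9).

280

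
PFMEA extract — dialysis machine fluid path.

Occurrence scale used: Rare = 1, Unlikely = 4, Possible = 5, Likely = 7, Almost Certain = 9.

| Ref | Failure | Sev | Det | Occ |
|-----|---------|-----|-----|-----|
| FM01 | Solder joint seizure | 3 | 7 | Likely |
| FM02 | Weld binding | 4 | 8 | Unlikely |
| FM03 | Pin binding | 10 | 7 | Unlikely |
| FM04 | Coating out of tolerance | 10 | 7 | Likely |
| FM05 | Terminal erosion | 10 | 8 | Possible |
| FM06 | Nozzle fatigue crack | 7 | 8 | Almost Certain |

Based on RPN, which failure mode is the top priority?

RPN = Severity × Occurrence × Detection:
  FM01: 3 × 7 × 7 = 147
  FM02: 4 × 4 × 8 = 128
  FM03: 10 × 4 × 7 = 280
  FM04: 10 × 7 × 7 = 490
  FM05: 10 × 5 × 8 = 400
  FM06: 7 × 9 × 8 = 504
Highest RPN is 504 → FM06.

FM06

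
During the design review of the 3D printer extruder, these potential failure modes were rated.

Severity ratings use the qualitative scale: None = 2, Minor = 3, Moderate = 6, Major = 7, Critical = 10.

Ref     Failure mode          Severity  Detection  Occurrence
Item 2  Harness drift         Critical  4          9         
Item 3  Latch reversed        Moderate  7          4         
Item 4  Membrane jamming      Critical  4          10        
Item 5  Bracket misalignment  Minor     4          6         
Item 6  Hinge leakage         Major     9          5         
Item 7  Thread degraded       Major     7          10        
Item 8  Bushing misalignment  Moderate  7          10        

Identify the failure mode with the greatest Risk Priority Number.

Item 7

RPN = Severity × Occurrence × Detection:
  Item 2: 10 × 9 × 4 = 360
  Item 3: 6 × 4 × 7 = 168
  Item 4: 10 × 10 × 4 = 400
  Item 5: 3 × 6 × 4 = 72
  Item 6: 7 × 5 × 9 = 315
  Item 7: 7 × 10 × 7 = 490
  Item 8: 6 × 10 × 7 = 420
Highest RPN is 490 → Item 7.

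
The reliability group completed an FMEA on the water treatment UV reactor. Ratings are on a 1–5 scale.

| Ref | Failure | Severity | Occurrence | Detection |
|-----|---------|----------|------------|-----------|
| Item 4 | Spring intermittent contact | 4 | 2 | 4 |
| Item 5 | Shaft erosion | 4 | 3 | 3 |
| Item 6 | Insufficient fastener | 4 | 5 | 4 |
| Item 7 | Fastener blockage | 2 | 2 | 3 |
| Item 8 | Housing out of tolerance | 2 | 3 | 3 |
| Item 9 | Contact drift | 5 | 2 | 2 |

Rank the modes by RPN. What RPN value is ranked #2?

36

RPN = Severity × Occurrence × Detection:
  Item 4: 4 × 2 × 4 = 32
  Item 5: 4 × 3 × 3 = 36
  Item 6: 4 × 5 × 4 = 80
  Item 7: 2 × 2 × 3 = 12
  Item 8: 2 × 3 × 3 = 18
  Item 9: 5 × 2 × 2 = 20
Sorted descending: 80, 36, 32, 20, 18, 12.
The second-highest RPN is 36 (Item 5).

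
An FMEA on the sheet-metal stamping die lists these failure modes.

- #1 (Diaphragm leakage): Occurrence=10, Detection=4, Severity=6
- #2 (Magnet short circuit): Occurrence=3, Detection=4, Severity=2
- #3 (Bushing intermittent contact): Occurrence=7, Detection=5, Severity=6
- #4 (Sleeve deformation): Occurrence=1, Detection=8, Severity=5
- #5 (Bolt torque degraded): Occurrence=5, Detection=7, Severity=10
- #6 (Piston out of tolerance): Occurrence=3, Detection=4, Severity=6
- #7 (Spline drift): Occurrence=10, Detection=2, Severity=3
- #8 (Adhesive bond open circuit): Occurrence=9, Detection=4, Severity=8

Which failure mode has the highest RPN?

#5

RPN = Severity × Occurrence × Detection:
  #1: 6 × 10 × 4 = 240
  #2: 2 × 3 × 4 = 24
  #3: 6 × 7 × 5 = 210
  #4: 5 × 1 × 8 = 40
  #5: 10 × 5 × 7 = 350
  #6: 6 × 3 × 4 = 72
  #7: 3 × 10 × 2 = 60
  #8: 8 × 9 × 4 = 288
Highest RPN is 350 → #5.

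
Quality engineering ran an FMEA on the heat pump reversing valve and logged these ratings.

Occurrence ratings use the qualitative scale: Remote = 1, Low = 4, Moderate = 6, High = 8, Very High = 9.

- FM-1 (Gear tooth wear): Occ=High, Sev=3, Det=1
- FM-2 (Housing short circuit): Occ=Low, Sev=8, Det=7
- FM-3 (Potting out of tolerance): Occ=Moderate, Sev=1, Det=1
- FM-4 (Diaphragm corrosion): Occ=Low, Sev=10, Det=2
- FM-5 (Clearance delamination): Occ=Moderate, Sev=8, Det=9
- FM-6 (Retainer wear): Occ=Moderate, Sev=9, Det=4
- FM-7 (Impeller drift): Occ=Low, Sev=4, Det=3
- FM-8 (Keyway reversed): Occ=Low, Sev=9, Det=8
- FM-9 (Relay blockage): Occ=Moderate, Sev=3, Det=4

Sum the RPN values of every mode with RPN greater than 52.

1312

RPN = Severity × Occurrence × Detection:
  FM-1: 3 × 8 × 1 = 24
  FM-2: 8 × 4 × 7 = 224
  FM-3: 1 × 6 × 1 = 6
  FM-4: 10 × 4 × 2 = 80
  FM-5: 8 × 6 × 9 = 432
  FM-6: 9 × 6 × 4 = 216
  FM-7: 4 × 4 × 3 = 48
  FM-8: 9 × 4 × 8 = 288
  FM-9: 3 × 6 × 4 = 72
RPN > 52: FM-2 (224), FM-4 (80), FM-5 (432), FM-6 (216), FM-8 (288), FM-9 (72).
Sum: 224 + 80 + 432 + 216 + 288 + 72 = 1312.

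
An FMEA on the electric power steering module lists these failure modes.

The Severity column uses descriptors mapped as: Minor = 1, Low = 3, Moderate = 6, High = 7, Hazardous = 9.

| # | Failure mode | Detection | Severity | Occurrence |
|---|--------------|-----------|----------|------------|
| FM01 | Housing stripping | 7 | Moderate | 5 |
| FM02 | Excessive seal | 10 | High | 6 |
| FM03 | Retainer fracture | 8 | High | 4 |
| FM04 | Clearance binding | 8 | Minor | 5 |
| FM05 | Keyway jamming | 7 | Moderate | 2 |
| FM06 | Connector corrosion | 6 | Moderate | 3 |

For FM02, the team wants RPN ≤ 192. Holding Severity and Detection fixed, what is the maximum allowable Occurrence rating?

FM02: S=7, O=6, D=10 → current RPN = 420.
Fixed product = 70. Need 70 × O ≤ 192, so O ≤ 192/70 = 2.74.
Maximum integer Occurrence rating = 2 (gives RPN 140; O=3 would give 210 > 192).

2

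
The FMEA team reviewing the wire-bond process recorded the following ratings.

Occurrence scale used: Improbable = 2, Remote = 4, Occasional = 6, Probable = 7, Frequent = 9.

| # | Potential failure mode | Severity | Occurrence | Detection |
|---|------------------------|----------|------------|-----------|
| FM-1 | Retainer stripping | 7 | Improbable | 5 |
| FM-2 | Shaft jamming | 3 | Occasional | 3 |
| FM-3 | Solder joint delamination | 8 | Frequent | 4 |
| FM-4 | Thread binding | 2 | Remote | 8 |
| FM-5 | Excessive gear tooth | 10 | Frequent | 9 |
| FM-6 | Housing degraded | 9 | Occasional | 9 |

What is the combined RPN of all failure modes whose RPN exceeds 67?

1654

RPN = Severity × Occurrence × Detection:
  FM-1: 7 × 2 × 5 = 70
  FM-2: 3 × 6 × 3 = 54
  FM-3: 8 × 9 × 4 = 288
  FM-4: 2 × 4 × 8 = 64
  FM-5: 10 × 9 × 9 = 810
  FM-6: 9 × 6 × 9 = 486
RPN > 67: FM-1 (70), FM-3 (288), FM-5 (810), FM-6 (486).
Sum: 70 + 288 + 810 + 486 = 1654.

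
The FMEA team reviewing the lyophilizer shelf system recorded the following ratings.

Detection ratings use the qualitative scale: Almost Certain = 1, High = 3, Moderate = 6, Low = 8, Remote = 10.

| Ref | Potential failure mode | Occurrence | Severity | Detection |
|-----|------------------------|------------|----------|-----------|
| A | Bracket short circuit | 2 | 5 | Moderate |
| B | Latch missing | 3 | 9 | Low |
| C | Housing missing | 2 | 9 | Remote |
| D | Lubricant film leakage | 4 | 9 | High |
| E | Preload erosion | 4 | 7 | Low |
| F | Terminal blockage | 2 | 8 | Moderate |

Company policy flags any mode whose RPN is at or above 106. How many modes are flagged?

4

RPN = Severity × Occurrence × Detection:
  A: 5 × 2 × 6 = 60
  B: 9 × 3 × 8 = 216
  C: 9 × 2 × 10 = 180
  D: 9 × 4 × 3 = 108
  E: 7 × 4 × 8 = 224
  F: 8 × 2 × 6 = 96
Modes with RPN ≥ 106: B (216), C (180), D (108), E (224) → 4.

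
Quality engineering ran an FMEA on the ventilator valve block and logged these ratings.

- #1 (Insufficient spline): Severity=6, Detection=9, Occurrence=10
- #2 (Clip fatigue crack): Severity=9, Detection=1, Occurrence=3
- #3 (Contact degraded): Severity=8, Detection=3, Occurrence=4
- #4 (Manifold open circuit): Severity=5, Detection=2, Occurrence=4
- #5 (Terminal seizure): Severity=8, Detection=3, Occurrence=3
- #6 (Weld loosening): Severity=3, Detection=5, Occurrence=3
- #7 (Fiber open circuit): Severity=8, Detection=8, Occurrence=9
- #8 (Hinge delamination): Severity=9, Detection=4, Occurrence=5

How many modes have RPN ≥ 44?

RPN = Severity × Occurrence × Detection:
  #1: 6 × 10 × 9 = 540
  #2: 9 × 3 × 1 = 27
  #3: 8 × 4 × 3 = 96
  #4: 5 × 4 × 2 = 40
  #5: 8 × 3 × 3 = 72
  #6: 3 × 3 × 5 = 45
  #7: 8 × 9 × 8 = 576
  #8: 9 × 5 × 4 = 180
Modes with RPN ≥ 44: #1 (540), #3 (96), #5 (72), #6 (45), #7 (576), #8 (180) → 6.

6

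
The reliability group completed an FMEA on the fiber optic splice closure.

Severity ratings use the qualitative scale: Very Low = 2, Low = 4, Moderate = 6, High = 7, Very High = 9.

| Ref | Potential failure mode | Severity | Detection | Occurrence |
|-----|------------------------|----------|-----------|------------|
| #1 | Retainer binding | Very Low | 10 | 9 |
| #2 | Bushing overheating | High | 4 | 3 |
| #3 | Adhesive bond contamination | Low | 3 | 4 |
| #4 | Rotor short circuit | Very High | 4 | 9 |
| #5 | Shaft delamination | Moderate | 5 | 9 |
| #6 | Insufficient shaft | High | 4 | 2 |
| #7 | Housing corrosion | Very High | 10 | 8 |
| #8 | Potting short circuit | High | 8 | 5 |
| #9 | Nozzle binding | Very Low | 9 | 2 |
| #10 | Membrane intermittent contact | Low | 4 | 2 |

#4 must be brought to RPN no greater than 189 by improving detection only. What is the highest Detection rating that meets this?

#4: S=9, O=9, D=4 → current RPN = 324.
Fixed product = 81. Need 81 × D ≤ 189, so D ≤ 189/81 = 2.33.
Maximum integer Detection rating = 2 (gives RPN 162; D=3 would give 243 > 189).

2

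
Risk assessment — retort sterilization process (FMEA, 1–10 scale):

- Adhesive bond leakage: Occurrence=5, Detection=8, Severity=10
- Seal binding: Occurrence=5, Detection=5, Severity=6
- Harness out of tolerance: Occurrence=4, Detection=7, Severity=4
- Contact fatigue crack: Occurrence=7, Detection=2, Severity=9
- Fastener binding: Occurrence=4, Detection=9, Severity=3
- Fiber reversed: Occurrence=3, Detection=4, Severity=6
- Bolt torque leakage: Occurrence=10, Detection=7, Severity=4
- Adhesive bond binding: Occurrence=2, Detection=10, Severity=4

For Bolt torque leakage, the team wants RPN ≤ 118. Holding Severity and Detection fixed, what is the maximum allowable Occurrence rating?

Bolt torque leakage: S=4, O=10, D=7 → current RPN = 280.
Fixed product = 28. Need 28 × O ≤ 118, so O ≤ 118/28 = 4.21.
Maximum integer Occurrence rating = 4 (gives RPN 112; O=5 would give 140 > 118).

4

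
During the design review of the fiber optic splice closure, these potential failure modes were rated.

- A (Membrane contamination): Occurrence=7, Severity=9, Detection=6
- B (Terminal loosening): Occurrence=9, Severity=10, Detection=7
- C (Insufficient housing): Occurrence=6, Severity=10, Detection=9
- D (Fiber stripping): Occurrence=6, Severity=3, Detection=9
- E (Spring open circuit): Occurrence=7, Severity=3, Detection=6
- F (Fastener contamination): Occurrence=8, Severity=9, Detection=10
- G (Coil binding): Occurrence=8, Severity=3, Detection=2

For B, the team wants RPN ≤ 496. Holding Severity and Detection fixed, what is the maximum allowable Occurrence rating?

B: S=10, O=9, D=7 → current RPN = 630.
Fixed product = 70. Need 70 × O ≤ 496, so O ≤ 496/70 = 7.09.
Maximum integer Occurrence rating = 7 (gives RPN 490; O=8 would give 560 > 496).

7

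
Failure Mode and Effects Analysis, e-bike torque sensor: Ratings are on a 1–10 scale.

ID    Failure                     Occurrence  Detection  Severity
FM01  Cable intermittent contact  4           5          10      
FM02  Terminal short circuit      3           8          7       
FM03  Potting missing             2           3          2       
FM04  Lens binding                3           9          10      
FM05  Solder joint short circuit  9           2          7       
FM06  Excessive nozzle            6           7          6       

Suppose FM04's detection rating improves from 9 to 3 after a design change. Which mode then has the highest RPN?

RPN = Severity × Occurrence × Detection:
  FM01: 10 × 4 × 5 = 200
  FM02: 7 × 3 × 8 = 168
  FM03: 2 × 2 × 3 = 12
  FM04: 10 × 3 × 9 = 270
  FM05: 7 × 9 × 2 = 126
  FM06: 6 × 6 × 7 = 252
After action: FM04 → 10 × 3 × 3 = 90.
Revised RPNs: FM06=252, FM01=200, FM02=168, FM05=126, FM04=90, FM03=12.
Highest is now FM06 (252).

FM06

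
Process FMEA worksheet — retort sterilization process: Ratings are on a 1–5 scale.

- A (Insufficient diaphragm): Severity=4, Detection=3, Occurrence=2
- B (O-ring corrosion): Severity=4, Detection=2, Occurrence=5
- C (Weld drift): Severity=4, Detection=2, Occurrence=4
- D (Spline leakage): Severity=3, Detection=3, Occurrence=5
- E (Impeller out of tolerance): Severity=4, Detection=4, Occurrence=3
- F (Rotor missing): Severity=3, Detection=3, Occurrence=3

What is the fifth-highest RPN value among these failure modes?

RPN = Severity × Occurrence × Detection:
  A: 4 × 2 × 3 = 24
  B: 4 × 5 × 2 = 40
  C: 4 × 4 × 2 = 32
  D: 3 × 5 × 3 = 45
  E: 4 × 3 × 4 = 48
  F: 3 × 3 × 3 = 27
Sorted descending: 48, 45, 40, 32, 27, 24.
The fifth-highest RPN is 27 (F).

27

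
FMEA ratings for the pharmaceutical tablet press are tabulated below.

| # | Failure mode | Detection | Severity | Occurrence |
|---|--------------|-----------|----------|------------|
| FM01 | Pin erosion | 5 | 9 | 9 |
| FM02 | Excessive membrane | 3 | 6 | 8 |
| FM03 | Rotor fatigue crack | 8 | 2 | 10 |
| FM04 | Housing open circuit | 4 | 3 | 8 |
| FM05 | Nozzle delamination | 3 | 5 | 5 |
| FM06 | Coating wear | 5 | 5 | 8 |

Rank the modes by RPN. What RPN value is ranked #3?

RPN = Severity × Occurrence × Detection:
  FM01: 9 × 9 × 5 = 405
  FM02: 6 × 8 × 3 = 144
  FM03: 2 × 10 × 8 = 160
  FM04: 3 × 8 × 4 = 96
  FM05: 5 × 5 × 3 = 75
  FM06: 5 × 8 × 5 = 200
Sorted descending: 405, 200, 160, 144, 96, 75.
The third-highest RPN is 160 (FM03).

160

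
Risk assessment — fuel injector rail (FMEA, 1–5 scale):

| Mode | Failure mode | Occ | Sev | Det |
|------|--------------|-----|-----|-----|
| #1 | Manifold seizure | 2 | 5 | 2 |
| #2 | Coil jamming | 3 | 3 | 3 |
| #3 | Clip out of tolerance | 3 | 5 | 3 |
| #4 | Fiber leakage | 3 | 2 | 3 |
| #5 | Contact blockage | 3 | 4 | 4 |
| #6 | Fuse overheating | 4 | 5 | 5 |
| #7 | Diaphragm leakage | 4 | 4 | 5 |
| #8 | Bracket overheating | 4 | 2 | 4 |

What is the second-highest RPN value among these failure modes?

80

RPN = Severity × Occurrence × Detection:
  #1: 5 × 2 × 2 = 20
  #2: 3 × 3 × 3 = 27
  #3: 5 × 3 × 3 = 45
  #4: 2 × 3 × 3 = 18
  #5: 4 × 3 × 4 = 48
  #6: 5 × 4 × 5 = 100
  #7: 4 × 4 × 5 = 80
  #8: 2 × 4 × 4 = 32
Sorted descending: 100, 80, 48, 45, 32, 27, 20, 18.
The second-highest RPN is 80 (#7).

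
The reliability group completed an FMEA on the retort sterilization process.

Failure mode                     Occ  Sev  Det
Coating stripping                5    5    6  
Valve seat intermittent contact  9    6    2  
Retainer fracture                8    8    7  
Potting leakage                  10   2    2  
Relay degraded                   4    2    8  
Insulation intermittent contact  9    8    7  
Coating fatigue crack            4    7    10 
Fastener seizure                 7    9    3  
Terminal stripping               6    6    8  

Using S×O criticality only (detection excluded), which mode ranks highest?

Criticality = Severity × Occurrence:
  Coating stripping: 5 × 5 = 25
  Valve seat intermittent contact: 6 × 9 = 54
  Retainer fracture: 8 × 8 = 64
  Potting leakage: 2 × 10 = 20
  Relay degraded: 2 × 4 = 8
  Insulation intermittent contact: 8 × 9 = 72
  Coating fatigue crack: 7 × 4 = 28
  Fastener seizure: 9 × 7 = 63
  Terminal stripping: 6 × 6 = 36
Highest criticality is 72 → Insulation intermittent contact.

Insulation intermittent contact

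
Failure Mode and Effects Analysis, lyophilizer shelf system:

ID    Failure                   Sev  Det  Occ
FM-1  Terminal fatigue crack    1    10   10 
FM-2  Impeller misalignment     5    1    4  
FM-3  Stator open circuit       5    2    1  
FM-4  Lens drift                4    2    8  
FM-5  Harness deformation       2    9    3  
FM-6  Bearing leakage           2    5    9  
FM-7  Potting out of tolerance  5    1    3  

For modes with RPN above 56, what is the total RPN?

254

RPN = Severity × Occurrence × Detection:
  FM-1: 1 × 10 × 10 = 100
  FM-2: 5 × 4 × 1 = 20
  FM-3: 5 × 1 × 2 = 10
  FM-4: 4 × 8 × 2 = 64
  FM-5: 2 × 3 × 9 = 54
  FM-6: 2 × 9 × 5 = 90
  FM-7: 5 × 3 × 1 = 15
RPN > 56: FM-1 (100), FM-4 (64), FM-6 (90).
Sum: 100 + 64 + 90 = 254.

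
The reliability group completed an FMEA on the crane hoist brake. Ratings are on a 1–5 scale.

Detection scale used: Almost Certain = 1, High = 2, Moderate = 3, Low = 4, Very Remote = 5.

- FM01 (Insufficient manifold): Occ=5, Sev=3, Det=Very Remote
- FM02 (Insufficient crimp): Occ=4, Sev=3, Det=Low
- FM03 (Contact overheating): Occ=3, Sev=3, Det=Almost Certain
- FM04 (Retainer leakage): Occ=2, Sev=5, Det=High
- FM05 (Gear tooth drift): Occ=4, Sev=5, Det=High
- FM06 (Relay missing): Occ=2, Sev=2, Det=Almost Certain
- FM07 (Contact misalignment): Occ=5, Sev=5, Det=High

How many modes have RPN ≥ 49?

RPN = Severity × Occurrence × Detection:
  FM01: 3 × 5 × 5 = 75
  FM02: 3 × 4 × 4 = 48
  FM03: 3 × 3 × 1 = 9
  FM04: 5 × 2 × 2 = 20
  FM05: 5 × 4 × 2 = 40
  FM06: 2 × 2 × 1 = 4
  FM07: 5 × 5 × 2 = 50
Modes with RPN ≥ 49: FM01 (75), FM07 (50) → 2.

2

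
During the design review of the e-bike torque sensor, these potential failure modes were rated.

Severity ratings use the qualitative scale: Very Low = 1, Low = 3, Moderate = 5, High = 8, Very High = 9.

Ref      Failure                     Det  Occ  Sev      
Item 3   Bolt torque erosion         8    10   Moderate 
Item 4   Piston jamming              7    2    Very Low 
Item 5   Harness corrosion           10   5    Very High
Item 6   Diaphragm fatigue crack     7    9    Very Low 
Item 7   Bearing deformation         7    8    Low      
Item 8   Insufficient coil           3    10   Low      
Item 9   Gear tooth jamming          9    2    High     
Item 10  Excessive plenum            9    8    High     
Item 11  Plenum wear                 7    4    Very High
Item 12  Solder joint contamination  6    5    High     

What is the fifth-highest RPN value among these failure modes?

240

RPN = Severity × Occurrence × Detection:
  Item 3: 5 × 10 × 8 = 400
  Item 4: 1 × 2 × 7 = 14
  Item 5: 9 × 5 × 10 = 450
  Item 6: 1 × 9 × 7 = 63
  Item 7: 3 × 8 × 7 = 168
  Item 8: 3 × 10 × 3 = 90
  Item 9: 8 × 2 × 9 = 144
  Item 10: 8 × 8 × 9 = 576
  Item 11: 9 × 4 × 7 = 252
  Item 12: 8 × 5 × 6 = 240
Sorted descending: 576, 450, 400, 252, 240, 168, 144, 90, 63, 14.
The fifth-highest RPN is 240 (Item 12).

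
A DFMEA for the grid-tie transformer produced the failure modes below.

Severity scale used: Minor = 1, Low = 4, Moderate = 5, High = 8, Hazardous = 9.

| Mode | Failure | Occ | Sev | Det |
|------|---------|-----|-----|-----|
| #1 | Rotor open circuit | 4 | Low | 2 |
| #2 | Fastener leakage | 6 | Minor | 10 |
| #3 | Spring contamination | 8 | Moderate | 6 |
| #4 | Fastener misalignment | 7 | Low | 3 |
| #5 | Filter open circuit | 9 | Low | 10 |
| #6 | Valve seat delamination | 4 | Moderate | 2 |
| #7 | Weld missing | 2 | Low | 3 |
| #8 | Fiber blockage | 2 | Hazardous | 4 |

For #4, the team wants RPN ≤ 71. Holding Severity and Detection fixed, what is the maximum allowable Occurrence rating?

#4: S=4, O=7, D=3 → current RPN = 84.
Fixed product = 12. Need 12 × O ≤ 71, so O ≤ 71/12 = 5.92.
Maximum integer Occurrence rating = 5 (gives RPN 60; O=6 would give 72 > 71).

5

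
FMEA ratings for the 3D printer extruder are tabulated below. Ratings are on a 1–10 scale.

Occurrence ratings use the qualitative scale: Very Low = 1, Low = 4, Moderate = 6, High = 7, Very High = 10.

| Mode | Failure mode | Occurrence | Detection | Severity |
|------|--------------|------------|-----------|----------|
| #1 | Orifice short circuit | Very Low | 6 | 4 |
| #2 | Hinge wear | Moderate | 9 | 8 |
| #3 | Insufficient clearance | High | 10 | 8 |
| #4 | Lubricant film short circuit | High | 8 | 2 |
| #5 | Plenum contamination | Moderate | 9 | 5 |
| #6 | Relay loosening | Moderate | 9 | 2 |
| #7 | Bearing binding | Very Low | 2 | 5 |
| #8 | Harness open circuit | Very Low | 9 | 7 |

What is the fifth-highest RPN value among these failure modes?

108

RPN = Severity × Occurrence × Detection:
  #1: 4 × 1 × 6 = 24
  #2: 8 × 6 × 9 = 432
  #3: 8 × 7 × 10 = 560
  #4: 2 × 7 × 8 = 112
  #5: 5 × 6 × 9 = 270
  #6: 2 × 6 × 9 = 108
  #7: 5 × 1 × 2 = 10
  #8: 7 × 1 × 9 = 63
Sorted descending: 560, 432, 270, 112, 108, 63, 24, 10.
The fifth-highest RPN is 108 (#6).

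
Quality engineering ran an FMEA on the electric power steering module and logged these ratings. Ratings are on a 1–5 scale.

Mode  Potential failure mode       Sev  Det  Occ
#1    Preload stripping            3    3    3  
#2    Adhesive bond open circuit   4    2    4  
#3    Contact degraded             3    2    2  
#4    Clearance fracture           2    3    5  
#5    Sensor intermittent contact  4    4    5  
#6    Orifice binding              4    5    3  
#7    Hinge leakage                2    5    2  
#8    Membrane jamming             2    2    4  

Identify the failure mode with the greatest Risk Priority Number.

#5

RPN = Severity × Occurrence × Detection:
  #1: 3 × 3 × 3 = 27
  #2: 4 × 4 × 2 = 32
  #3: 3 × 2 × 2 = 12
  #4: 2 × 5 × 3 = 30
  #5: 4 × 5 × 4 = 80
  #6: 4 × 3 × 5 = 60
  #7: 2 × 2 × 5 = 20
  #8: 2 × 4 × 2 = 16
Highest RPN is 80 → #5.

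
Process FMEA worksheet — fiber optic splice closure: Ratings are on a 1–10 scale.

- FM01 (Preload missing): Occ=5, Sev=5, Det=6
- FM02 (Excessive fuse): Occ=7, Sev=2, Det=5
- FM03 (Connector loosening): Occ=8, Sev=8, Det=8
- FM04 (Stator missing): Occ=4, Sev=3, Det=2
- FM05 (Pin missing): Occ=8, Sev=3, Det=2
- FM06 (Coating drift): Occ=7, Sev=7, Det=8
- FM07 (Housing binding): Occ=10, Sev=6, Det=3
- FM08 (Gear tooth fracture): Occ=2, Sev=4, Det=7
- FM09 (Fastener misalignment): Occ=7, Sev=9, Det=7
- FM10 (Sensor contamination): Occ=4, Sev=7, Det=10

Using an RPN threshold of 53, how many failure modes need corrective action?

8

RPN = Severity × Occurrence × Detection:
  FM01: 5 × 5 × 6 = 150
  FM02: 2 × 7 × 5 = 70
  FM03: 8 × 8 × 8 = 512
  FM04: 3 × 4 × 2 = 24
  FM05: 3 × 8 × 2 = 48
  FM06: 7 × 7 × 8 = 392
  FM07: 6 × 10 × 3 = 180
  FM08: 4 × 2 × 7 = 56
  FM09: 9 × 7 × 7 = 441
  FM10: 7 × 4 × 10 = 280
Modes with RPN ≥ 53: FM01 (150), FM02 (70), FM03 (512), FM06 (392), FM07 (180), FM08 (56), FM09 (441), FM10 (280) → 8.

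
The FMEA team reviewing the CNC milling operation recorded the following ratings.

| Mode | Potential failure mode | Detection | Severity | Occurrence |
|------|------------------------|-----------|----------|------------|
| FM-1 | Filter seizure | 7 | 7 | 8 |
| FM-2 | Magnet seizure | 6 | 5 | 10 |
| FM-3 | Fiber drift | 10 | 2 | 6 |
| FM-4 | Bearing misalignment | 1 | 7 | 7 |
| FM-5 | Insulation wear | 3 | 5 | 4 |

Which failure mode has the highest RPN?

FM-1

RPN = Severity × Occurrence × Detection:
  FM-1: 7 × 8 × 7 = 392
  FM-2: 5 × 10 × 6 = 300
  FM-3: 2 × 6 × 10 = 120
  FM-4: 7 × 7 × 1 = 49
  FM-5: 5 × 4 × 3 = 60
Highest RPN is 392 → FM-1.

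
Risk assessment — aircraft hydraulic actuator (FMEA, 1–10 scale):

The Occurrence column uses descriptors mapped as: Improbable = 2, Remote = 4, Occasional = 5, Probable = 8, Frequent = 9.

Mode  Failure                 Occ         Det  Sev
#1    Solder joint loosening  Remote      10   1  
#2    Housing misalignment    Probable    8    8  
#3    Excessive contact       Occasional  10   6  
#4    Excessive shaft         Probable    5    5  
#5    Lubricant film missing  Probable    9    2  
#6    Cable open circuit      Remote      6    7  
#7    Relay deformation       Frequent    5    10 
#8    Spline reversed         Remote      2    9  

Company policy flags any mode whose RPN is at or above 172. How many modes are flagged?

4

RPN = Severity × Occurrence × Detection:
  #1: 1 × 4 × 10 = 40
  #2: 8 × 8 × 8 = 512
  #3: 6 × 5 × 10 = 300
  #4: 5 × 8 × 5 = 200
  #5: 2 × 8 × 9 = 144
  #6: 7 × 4 × 6 = 168
  #7: 10 × 9 × 5 = 450
  #8: 9 × 4 × 2 = 72
Modes with RPN ≥ 172: #2 (512), #3 (300), #4 (200), #7 (450) → 4.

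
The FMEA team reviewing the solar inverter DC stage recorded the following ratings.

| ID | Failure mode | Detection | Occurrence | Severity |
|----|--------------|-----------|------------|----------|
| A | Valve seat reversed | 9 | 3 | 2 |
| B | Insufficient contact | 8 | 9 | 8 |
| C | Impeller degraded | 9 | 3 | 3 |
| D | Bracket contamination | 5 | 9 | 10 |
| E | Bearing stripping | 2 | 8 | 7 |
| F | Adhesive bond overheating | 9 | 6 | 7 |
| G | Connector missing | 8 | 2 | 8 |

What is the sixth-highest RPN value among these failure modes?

RPN = Severity × Occurrence × Detection:
  A: 2 × 3 × 9 = 54
  B: 8 × 9 × 8 = 576
  C: 3 × 3 × 9 = 81
  D: 10 × 9 × 5 = 450
  E: 7 × 8 × 2 = 112
  F: 7 × 6 × 9 = 378
  G: 8 × 2 × 8 = 128
Sorted descending: 576, 450, 378, 128, 112, 81, 54.
The sixth-highest RPN is 81 (C).

81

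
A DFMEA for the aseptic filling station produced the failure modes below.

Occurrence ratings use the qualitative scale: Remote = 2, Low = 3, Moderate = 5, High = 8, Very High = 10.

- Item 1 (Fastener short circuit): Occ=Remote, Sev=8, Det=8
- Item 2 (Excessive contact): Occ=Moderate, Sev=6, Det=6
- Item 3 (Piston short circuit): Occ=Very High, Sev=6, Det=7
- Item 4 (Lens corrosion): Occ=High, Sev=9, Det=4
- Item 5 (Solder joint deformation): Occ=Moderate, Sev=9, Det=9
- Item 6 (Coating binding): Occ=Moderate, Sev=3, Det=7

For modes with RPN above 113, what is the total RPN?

RPN = Severity × Occurrence × Detection:
  Item 1: 8 × 2 × 8 = 128
  Item 2: 6 × 5 × 6 = 180
  Item 3: 6 × 10 × 7 = 420
  Item 4: 9 × 8 × 4 = 288
  Item 5: 9 × 5 × 9 = 405
  Item 6: 3 × 5 × 7 = 105
RPN > 113: Item 1 (128), Item 2 (180), Item 3 (420), Item 4 (288), Item 5 (405).
Sum: 128 + 180 + 420 + 288 + 405 = 1421.

1421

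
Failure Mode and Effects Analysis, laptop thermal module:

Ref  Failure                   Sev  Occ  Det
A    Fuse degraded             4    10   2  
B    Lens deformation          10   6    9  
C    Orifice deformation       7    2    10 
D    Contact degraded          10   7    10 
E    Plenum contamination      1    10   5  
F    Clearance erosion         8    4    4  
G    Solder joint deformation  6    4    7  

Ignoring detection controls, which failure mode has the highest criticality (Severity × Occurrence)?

D

Criticality = Severity × Occurrence:
  A: 4 × 10 = 40
  B: 10 × 6 = 60
  C: 7 × 2 = 14
  D: 10 × 7 = 70
  E: 1 × 10 = 10
  F: 8 × 4 = 32
  G: 6 × 4 = 24
Highest criticality is 70 → D.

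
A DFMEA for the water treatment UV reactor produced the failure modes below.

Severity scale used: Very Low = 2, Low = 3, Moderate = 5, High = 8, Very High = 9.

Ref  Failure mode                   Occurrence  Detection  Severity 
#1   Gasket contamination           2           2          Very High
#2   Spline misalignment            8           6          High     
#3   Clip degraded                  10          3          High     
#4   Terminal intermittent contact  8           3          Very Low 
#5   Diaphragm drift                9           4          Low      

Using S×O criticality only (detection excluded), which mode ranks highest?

#3

Criticality = Severity × Occurrence:
  #1: 9 × 2 = 18
  #2: 8 × 8 = 64
  #3: 8 × 10 = 80
  #4: 2 × 8 = 16
  #5: 3 × 9 = 27
Highest criticality is 80 → #3.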